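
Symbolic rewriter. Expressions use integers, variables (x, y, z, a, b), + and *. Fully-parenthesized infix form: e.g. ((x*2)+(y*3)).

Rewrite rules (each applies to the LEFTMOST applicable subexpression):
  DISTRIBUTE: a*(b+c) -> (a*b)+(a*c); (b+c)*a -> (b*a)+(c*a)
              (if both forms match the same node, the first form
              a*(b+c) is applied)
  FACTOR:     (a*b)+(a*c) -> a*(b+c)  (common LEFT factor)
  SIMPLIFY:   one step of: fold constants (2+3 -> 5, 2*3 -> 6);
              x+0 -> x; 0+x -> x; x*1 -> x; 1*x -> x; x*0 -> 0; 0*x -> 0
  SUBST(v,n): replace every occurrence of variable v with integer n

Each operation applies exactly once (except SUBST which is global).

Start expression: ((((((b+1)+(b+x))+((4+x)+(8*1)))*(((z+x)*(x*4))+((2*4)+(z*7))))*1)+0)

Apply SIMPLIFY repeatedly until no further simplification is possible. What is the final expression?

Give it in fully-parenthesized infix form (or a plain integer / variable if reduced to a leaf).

Answer: ((((b+1)+(b+x))+((4+x)+8))*(((z+x)*(x*4))+(8+(z*7))))

Derivation:
Start: ((((((b+1)+(b+x))+((4+x)+(8*1)))*(((z+x)*(x*4))+((2*4)+(z*7))))*1)+0)
Step 1: at root: ((((((b+1)+(b+x))+((4+x)+(8*1)))*(((z+x)*(x*4))+((2*4)+(z*7))))*1)+0) -> (((((b+1)+(b+x))+((4+x)+(8*1)))*(((z+x)*(x*4))+((2*4)+(z*7))))*1); overall: ((((((b+1)+(b+x))+((4+x)+(8*1)))*(((z+x)*(x*4))+((2*4)+(z*7))))*1)+0) -> (((((b+1)+(b+x))+((4+x)+(8*1)))*(((z+x)*(x*4))+((2*4)+(z*7))))*1)
Step 2: at root: (((((b+1)+(b+x))+((4+x)+(8*1)))*(((z+x)*(x*4))+((2*4)+(z*7))))*1) -> ((((b+1)+(b+x))+((4+x)+(8*1)))*(((z+x)*(x*4))+((2*4)+(z*7)))); overall: (((((b+1)+(b+x))+((4+x)+(8*1)))*(((z+x)*(x*4))+((2*4)+(z*7))))*1) -> ((((b+1)+(b+x))+((4+x)+(8*1)))*(((z+x)*(x*4))+((2*4)+(z*7))))
Step 3: at LRR: (8*1) -> 8; overall: ((((b+1)+(b+x))+((4+x)+(8*1)))*(((z+x)*(x*4))+((2*4)+(z*7)))) -> ((((b+1)+(b+x))+((4+x)+8))*(((z+x)*(x*4))+((2*4)+(z*7))))
Step 4: at RRL: (2*4) -> 8; overall: ((((b+1)+(b+x))+((4+x)+8))*(((z+x)*(x*4))+((2*4)+(z*7)))) -> ((((b+1)+(b+x))+((4+x)+8))*(((z+x)*(x*4))+(8+(z*7))))
Fixed point: ((((b+1)+(b+x))+((4+x)+8))*(((z+x)*(x*4))+(8+(z*7))))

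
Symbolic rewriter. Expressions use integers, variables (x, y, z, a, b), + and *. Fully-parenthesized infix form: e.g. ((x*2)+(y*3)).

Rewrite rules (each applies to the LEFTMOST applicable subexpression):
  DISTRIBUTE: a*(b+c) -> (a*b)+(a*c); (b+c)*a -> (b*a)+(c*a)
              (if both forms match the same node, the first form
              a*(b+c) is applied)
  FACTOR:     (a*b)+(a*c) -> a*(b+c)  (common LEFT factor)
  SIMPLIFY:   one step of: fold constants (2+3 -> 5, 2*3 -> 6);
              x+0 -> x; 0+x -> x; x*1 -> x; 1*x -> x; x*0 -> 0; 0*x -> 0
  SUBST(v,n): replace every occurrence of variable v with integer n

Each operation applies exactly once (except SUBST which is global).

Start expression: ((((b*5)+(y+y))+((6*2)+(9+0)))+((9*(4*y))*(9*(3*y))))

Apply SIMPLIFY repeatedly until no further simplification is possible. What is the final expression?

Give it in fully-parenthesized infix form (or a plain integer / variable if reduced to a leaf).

Start: ((((b*5)+(y+y))+((6*2)+(9+0)))+((9*(4*y))*(9*(3*y))))
Step 1: at LRL: (6*2) -> 12; overall: ((((b*5)+(y+y))+((6*2)+(9+0)))+((9*(4*y))*(9*(3*y)))) -> ((((b*5)+(y+y))+(12+(9+0)))+((9*(4*y))*(9*(3*y))))
Step 2: at LRR: (9+0) -> 9; overall: ((((b*5)+(y+y))+(12+(9+0)))+((9*(4*y))*(9*(3*y)))) -> ((((b*5)+(y+y))+(12+9))+((9*(4*y))*(9*(3*y))))
Step 3: at LR: (12+9) -> 21; overall: ((((b*5)+(y+y))+(12+9))+((9*(4*y))*(9*(3*y)))) -> ((((b*5)+(y+y))+21)+((9*(4*y))*(9*(3*y))))
Fixed point: ((((b*5)+(y+y))+21)+((9*(4*y))*(9*(3*y))))

Answer: ((((b*5)+(y+y))+21)+((9*(4*y))*(9*(3*y))))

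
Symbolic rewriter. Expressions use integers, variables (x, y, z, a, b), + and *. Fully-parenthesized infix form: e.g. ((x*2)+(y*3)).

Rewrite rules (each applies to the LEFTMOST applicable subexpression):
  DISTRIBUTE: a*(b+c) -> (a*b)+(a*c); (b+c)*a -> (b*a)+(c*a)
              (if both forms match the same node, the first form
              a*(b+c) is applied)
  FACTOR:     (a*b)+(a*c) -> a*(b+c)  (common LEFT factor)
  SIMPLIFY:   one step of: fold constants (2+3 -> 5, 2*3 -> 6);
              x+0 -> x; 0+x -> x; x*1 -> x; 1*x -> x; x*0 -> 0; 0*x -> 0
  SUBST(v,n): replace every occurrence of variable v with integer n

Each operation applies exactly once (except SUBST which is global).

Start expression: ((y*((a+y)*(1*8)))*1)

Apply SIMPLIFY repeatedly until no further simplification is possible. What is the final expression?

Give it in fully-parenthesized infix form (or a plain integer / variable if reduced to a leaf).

Answer: (y*((a+y)*8))

Derivation:
Start: ((y*((a+y)*(1*8)))*1)
Step 1: at root: ((y*((a+y)*(1*8)))*1) -> (y*((a+y)*(1*8))); overall: ((y*((a+y)*(1*8)))*1) -> (y*((a+y)*(1*8)))
Step 2: at RR: (1*8) -> 8; overall: (y*((a+y)*(1*8))) -> (y*((a+y)*8))
Fixed point: (y*((a+y)*8))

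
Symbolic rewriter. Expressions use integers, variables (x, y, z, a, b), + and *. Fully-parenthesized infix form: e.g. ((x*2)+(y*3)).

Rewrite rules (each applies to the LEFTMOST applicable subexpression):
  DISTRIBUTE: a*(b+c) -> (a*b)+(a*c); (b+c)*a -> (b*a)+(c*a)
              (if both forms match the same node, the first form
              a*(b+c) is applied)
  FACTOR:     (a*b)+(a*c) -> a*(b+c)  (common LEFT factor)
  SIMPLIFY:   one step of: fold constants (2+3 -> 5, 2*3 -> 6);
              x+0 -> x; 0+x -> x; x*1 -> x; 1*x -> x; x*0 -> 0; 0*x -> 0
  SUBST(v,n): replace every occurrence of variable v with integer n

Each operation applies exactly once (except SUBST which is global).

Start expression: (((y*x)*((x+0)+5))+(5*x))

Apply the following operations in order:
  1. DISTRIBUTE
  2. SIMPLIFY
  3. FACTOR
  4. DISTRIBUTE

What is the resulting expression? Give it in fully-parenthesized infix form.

Answer: ((((y*x)*x)+((y*x)*5))+(5*x))

Derivation:
Start: (((y*x)*((x+0)+5))+(5*x))
Apply DISTRIBUTE at L (target: ((y*x)*((x+0)+5))): (((y*x)*((x+0)+5))+(5*x)) -> ((((y*x)*(x+0))+((y*x)*5))+(5*x))
Apply SIMPLIFY at LLR (target: (x+0)): ((((y*x)*(x+0))+((y*x)*5))+(5*x)) -> ((((y*x)*x)+((y*x)*5))+(5*x))
Apply FACTOR at L (target: (((y*x)*x)+((y*x)*5))): ((((y*x)*x)+((y*x)*5))+(5*x)) -> (((y*x)*(x+5))+(5*x))
Apply DISTRIBUTE at L (target: ((y*x)*(x+5))): (((y*x)*(x+5))+(5*x)) -> ((((y*x)*x)+((y*x)*5))+(5*x))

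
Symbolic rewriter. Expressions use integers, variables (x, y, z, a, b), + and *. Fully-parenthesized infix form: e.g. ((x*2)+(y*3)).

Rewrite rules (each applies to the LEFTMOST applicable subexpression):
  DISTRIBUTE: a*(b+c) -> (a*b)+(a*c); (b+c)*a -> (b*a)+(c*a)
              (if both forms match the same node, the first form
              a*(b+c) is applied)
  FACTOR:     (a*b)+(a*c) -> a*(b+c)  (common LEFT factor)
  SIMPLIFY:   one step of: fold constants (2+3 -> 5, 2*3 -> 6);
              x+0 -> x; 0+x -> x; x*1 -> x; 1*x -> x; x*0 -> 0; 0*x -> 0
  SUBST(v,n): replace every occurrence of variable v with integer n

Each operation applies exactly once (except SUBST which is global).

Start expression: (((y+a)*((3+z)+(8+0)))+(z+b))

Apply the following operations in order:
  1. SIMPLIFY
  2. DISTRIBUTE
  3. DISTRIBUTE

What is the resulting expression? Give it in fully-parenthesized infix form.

Start: (((y+a)*((3+z)+(8+0)))+(z+b))
Apply SIMPLIFY at LRR (target: (8+0)): (((y+a)*((3+z)+(8+0)))+(z+b)) -> (((y+a)*((3+z)+8))+(z+b))
Apply DISTRIBUTE at L (target: ((y+a)*((3+z)+8))): (((y+a)*((3+z)+8))+(z+b)) -> ((((y+a)*(3+z))+((y+a)*8))+(z+b))
Apply DISTRIBUTE at LL (target: ((y+a)*(3+z))): ((((y+a)*(3+z))+((y+a)*8))+(z+b)) -> (((((y+a)*3)+((y+a)*z))+((y+a)*8))+(z+b))

Answer: (((((y+a)*3)+((y+a)*z))+((y+a)*8))+(z+b))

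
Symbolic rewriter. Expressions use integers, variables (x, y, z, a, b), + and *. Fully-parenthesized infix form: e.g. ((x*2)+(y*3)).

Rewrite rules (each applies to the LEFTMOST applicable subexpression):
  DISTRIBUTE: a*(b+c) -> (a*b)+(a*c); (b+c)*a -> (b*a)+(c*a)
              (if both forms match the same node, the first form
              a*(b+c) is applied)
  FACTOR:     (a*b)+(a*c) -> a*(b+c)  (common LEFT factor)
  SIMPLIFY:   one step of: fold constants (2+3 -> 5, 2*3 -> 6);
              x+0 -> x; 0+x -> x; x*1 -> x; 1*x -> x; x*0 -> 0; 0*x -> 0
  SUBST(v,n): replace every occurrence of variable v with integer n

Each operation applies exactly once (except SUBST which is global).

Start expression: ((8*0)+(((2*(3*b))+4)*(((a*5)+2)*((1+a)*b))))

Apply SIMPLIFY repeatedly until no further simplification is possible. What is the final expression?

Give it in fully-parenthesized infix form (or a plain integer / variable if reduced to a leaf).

Start: ((8*0)+(((2*(3*b))+4)*(((a*5)+2)*((1+a)*b))))
Step 1: at L: (8*0) -> 0; overall: ((8*0)+(((2*(3*b))+4)*(((a*5)+2)*((1+a)*b)))) -> (0+(((2*(3*b))+4)*(((a*5)+2)*((1+a)*b))))
Step 2: at root: (0+(((2*(3*b))+4)*(((a*5)+2)*((1+a)*b)))) -> (((2*(3*b))+4)*(((a*5)+2)*((1+a)*b))); overall: (0+(((2*(3*b))+4)*(((a*5)+2)*((1+a)*b)))) -> (((2*(3*b))+4)*(((a*5)+2)*((1+a)*b)))
Fixed point: (((2*(3*b))+4)*(((a*5)+2)*((1+a)*b)))

Answer: (((2*(3*b))+4)*(((a*5)+2)*((1+a)*b)))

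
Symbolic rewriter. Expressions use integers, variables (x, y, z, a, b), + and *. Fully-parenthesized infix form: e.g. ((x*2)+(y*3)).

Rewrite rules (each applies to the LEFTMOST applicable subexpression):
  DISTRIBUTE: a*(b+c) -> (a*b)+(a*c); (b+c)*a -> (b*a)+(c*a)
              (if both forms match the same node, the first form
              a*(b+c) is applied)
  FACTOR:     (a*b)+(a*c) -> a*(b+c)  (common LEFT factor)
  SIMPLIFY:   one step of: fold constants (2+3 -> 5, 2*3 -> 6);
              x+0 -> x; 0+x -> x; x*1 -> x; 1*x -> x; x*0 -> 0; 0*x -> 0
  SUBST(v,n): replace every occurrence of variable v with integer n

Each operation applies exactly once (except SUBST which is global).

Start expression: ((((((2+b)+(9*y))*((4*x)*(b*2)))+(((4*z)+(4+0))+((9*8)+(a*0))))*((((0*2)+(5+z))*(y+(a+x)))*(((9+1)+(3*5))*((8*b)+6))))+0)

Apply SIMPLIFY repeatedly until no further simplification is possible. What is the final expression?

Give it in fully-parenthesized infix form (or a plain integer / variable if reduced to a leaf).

Answer: (((((2+b)+(9*y))*((4*x)*(b*2)))+(((4*z)+4)+72))*(((5+z)*(y+(a+x)))*(25*((8*b)+6))))

Derivation:
Start: ((((((2+b)+(9*y))*((4*x)*(b*2)))+(((4*z)+(4+0))+((9*8)+(a*0))))*((((0*2)+(5+z))*(y+(a+x)))*(((9+1)+(3*5))*((8*b)+6))))+0)
Step 1: at root: ((((((2+b)+(9*y))*((4*x)*(b*2)))+(((4*z)+(4+0))+((9*8)+(a*0))))*((((0*2)+(5+z))*(y+(a+x)))*(((9+1)+(3*5))*((8*b)+6))))+0) -> (((((2+b)+(9*y))*((4*x)*(b*2)))+(((4*z)+(4+0))+((9*8)+(a*0))))*((((0*2)+(5+z))*(y+(a+x)))*(((9+1)+(3*5))*((8*b)+6)))); overall: ((((((2+b)+(9*y))*((4*x)*(b*2)))+(((4*z)+(4+0))+((9*8)+(a*0))))*((((0*2)+(5+z))*(y+(a+x)))*(((9+1)+(3*5))*((8*b)+6))))+0) -> (((((2+b)+(9*y))*((4*x)*(b*2)))+(((4*z)+(4+0))+((9*8)+(a*0))))*((((0*2)+(5+z))*(y+(a+x)))*(((9+1)+(3*5))*((8*b)+6))))
Step 2: at LRLR: (4+0) -> 4; overall: (((((2+b)+(9*y))*((4*x)*(b*2)))+(((4*z)+(4+0))+((9*8)+(a*0))))*((((0*2)+(5+z))*(y+(a+x)))*(((9+1)+(3*5))*((8*b)+6)))) -> (((((2+b)+(9*y))*((4*x)*(b*2)))+(((4*z)+4)+((9*8)+(a*0))))*((((0*2)+(5+z))*(y+(a+x)))*(((9+1)+(3*5))*((8*b)+6))))
Step 3: at LRRL: (9*8) -> 72; overall: (((((2+b)+(9*y))*((4*x)*(b*2)))+(((4*z)+4)+((9*8)+(a*0))))*((((0*2)+(5+z))*(y+(a+x)))*(((9+1)+(3*5))*((8*b)+6)))) -> (((((2+b)+(9*y))*((4*x)*(b*2)))+(((4*z)+4)+(72+(a*0))))*((((0*2)+(5+z))*(y+(a+x)))*(((9+1)+(3*5))*((8*b)+6))))
Step 4: at LRRR: (a*0) -> 0; overall: (((((2+b)+(9*y))*((4*x)*(b*2)))+(((4*z)+4)+(72+(a*0))))*((((0*2)+(5+z))*(y+(a+x)))*(((9+1)+(3*5))*((8*b)+6)))) -> (((((2+b)+(9*y))*((4*x)*(b*2)))+(((4*z)+4)+(72+0)))*((((0*2)+(5+z))*(y+(a+x)))*(((9+1)+(3*5))*((8*b)+6))))
Step 5: at LRR: (72+0) -> 72; overall: (((((2+b)+(9*y))*((4*x)*(b*2)))+(((4*z)+4)+(72+0)))*((((0*2)+(5+z))*(y+(a+x)))*(((9+1)+(3*5))*((8*b)+6)))) -> (((((2+b)+(9*y))*((4*x)*(b*2)))+(((4*z)+4)+72))*((((0*2)+(5+z))*(y+(a+x)))*(((9+1)+(3*5))*((8*b)+6))))
Step 6: at RLLL: (0*2) -> 0; overall: (((((2+b)+(9*y))*((4*x)*(b*2)))+(((4*z)+4)+72))*((((0*2)+(5+z))*(y+(a+x)))*(((9+1)+(3*5))*((8*b)+6)))) -> (((((2+b)+(9*y))*((4*x)*(b*2)))+(((4*z)+4)+72))*(((0+(5+z))*(y+(a+x)))*(((9+1)+(3*5))*((8*b)+6))))
Step 7: at RLL: (0+(5+z)) -> (5+z); overall: (((((2+b)+(9*y))*((4*x)*(b*2)))+(((4*z)+4)+72))*(((0+(5+z))*(y+(a+x)))*(((9+1)+(3*5))*((8*b)+6)))) -> (((((2+b)+(9*y))*((4*x)*(b*2)))+(((4*z)+4)+72))*(((5+z)*(y+(a+x)))*(((9+1)+(3*5))*((8*b)+6))))
Step 8: at RRLL: (9+1) -> 10; overall: (((((2+b)+(9*y))*((4*x)*(b*2)))+(((4*z)+4)+72))*(((5+z)*(y+(a+x)))*(((9+1)+(3*5))*((8*b)+6)))) -> (((((2+b)+(9*y))*((4*x)*(b*2)))+(((4*z)+4)+72))*(((5+z)*(y+(a+x)))*((10+(3*5))*((8*b)+6))))
Step 9: at RRLR: (3*5) -> 15; overall: (((((2+b)+(9*y))*((4*x)*(b*2)))+(((4*z)+4)+72))*(((5+z)*(y+(a+x)))*((10+(3*5))*((8*b)+6)))) -> (((((2+b)+(9*y))*((4*x)*(b*2)))+(((4*z)+4)+72))*(((5+z)*(y+(a+x)))*((10+15)*((8*b)+6))))
Step 10: at RRL: (10+15) -> 25; overall: (((((2+b)+(9*y))*((4*x)*(b*2)))+(((4*z)+4)+72))*(((5+z)*(y+(a+x)))*((10+15)*((8*b)+6)))) -> (((((2+b)+(9*y))*((4*x)*(b*2)))+(((4*z)+4)+72))*(((5+z)*(y+(a+x)))*(25*((8*b)+6))))
Fixed point: (((((2+b)+(9*y))*((4*x)*(b*2)))+(((4*z)+4)+72))*(((5+z)*(y+(a+x)))*(25*((8*b)+6))))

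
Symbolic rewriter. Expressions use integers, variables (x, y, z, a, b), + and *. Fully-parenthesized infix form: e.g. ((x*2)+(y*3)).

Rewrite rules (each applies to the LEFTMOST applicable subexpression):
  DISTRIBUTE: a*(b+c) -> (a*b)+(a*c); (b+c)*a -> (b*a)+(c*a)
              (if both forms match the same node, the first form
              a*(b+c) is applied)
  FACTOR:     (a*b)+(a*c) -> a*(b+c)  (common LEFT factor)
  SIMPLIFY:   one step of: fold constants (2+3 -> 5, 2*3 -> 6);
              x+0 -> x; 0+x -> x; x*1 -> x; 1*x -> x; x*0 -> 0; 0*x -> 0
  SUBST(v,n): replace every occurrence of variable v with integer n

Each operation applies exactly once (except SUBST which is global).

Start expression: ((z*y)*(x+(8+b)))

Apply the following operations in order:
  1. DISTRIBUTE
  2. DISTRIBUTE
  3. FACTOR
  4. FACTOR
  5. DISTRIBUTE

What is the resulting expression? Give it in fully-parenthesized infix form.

Answer: (((z*y)*x)+((z*y)*(8+b)))

Derivation:
Start: ((z*y)*(x+(8+b)))
Apply DISTRIBUTE at root (target: ((z*y)*(x+(8+b)))): ((z*y)*(x+(8+b))) -> (((z*y)*x)+((z*y)*(8+b)))
Apply DISTRIBUTE at R (target: ((z*y)*(8+b))): (((z*y)*x)+((z*y)*(8+b))) -> (((z*y)*x)+(((z*y)*8)+((z*y)*b)))
Apply FACTOR at R (target: (((z*y)*8)+((z*y)*b))): (((z*y)*x)+(((z*y)*8)+((z*y)*b))) -> (((z*y)*x)+((z*y)*(8+b)))
Apply FACTOR at root (target: (((z*y)*x)+((z*y)*(8+b)))): (((z*y)*x)+((z*y)*(8+b))) -> ((z*y)*(x+(8+b)))
Apply DISTRIBUTE at root (target: ((z*y)*(x+(8+b)))): ((z*y)*(x+(8+b))) -> (((z*y)*x)+((z*y)*(8+b)))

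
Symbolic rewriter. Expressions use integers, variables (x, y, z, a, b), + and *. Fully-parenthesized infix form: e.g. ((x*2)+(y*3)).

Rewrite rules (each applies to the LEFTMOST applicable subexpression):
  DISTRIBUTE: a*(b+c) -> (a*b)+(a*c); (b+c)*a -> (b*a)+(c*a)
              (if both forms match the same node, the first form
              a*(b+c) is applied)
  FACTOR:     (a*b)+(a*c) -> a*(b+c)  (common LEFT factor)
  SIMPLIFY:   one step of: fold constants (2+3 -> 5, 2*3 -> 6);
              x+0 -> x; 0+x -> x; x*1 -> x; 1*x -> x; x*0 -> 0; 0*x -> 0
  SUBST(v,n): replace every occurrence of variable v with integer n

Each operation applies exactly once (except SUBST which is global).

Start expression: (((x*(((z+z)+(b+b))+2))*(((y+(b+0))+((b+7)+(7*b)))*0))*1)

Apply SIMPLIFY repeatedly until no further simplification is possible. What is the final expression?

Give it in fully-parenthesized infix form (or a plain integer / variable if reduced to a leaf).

Start: (((x*(((z+z)+(b+b))+2))*(((y+(b+0))+((b+7)+(7*b)))*0))*1)
Step 1: at root: (((x*(((z+z)+(b+b))+2))*(((y+(b+0))+((b+7)+(7*b)))*0))*1) -> ((x*(((z+z)+(b+b))+2))*(((y+(b+0))+((b+7)+(7*b)))*0)); overall: (((x*(((z+z)+(b+b))+2))*(((y+(b+0))+((b+7)+(7*b)))*0))*1) -> ((x*(((z+z)+(b+b))+2))*(((y+(b+0))+((b+7)+(7*b)))*0))
Step 2: at R: (((y+(b+0))+((b+7)+(7*b)))*0) -> 0; overall: ((x*(((z+z)+(b+b))+2))*(((y+(b+0))+((b+7)+(7*b)))*0)) -> ((x*(((z+z)+(b+b))+2))*0)
Step 3: at root: ((x*(((z+z)+(b+b))+2))*0) -> 0; overall: ((x*(((z+z)+(b+b))+2))*0) -> 0
Fixed point: 0

Answer: 0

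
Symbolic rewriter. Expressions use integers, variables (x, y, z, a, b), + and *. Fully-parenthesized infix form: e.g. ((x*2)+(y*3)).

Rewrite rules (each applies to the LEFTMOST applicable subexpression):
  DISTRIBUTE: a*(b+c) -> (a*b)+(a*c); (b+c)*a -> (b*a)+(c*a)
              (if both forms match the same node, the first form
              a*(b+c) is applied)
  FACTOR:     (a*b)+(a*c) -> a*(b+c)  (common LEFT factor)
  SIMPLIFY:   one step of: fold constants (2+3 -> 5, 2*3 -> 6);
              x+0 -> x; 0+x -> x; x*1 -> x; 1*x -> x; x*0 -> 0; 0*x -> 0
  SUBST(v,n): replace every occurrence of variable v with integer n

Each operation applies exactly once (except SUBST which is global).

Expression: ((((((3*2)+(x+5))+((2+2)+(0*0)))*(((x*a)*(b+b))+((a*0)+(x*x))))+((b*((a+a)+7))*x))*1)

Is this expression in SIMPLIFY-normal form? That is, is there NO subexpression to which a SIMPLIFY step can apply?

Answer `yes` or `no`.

Expression: ((((((3*2)+(x+5))+((2+2)+(0*0)))*(((x*a)*(b+b))+((a*0)+(x*x))))+((b*((a+a)+7))*x))*1)
Scanning for simplifiable subexpressions (pre-order)...
  at root: ((((((3*2)+(x+5))+((2+2)+(0*0)))*(((x*a)*(b+b))+((a*0)+(x*x))))+((b*((a+a)+7))*x))*1) (SIMPLIFIABLE)
  at L: (((((3*2)+(x+5))+((2+2)+(0*0)))*(((x*a)*(b+b))+((a*0)+(x*x))))+((b*((a+a)+7))*x)) (not simplifiable)
  at LL: ((((3*2)+(x+5))+((2+2)+(0*0)))*(((x*a)*(b+b))+((a*0)+(x*x)))) (not simplifiable)
  at LLL: (((3*2)+(x+5))+((2+2)+(0*0))) (not simplifiable)
  at LLLL: ((3*2)+(x+5)) (not simplifiable)
  at LLLLL: (3*2) (SIMPLIFIABLE)
  at LLLLR: (x+5) (not simplifiable)
  at LLLR: ((2+2)+(0*0)) (not simplifiable)
  at LLLRL: (2+2) (SIMPLIFIABLE)
  at LLLRR: (0*0) (SIMPLIFIABLE)
  at LLR: (((x*a)*(b+b))+((a*0)+(x*x))) (not simplifiable)
  at LLRL: ((x*a)*(b+b)) (not simplifiable)
  at LLRLL: (x*a) (not simplifiable)
  at LLRLR: (b+b) (not simplifiable)
  at LLRR: ((a*0)+(x*x)) (not simplifiable)
  at LLRRL: (a*0) (SIMPLIFIABLE)
  at LLRRR: (x*x) (not simplifiable)
  at LR: ((b*((a+a)+7))*x) (not simplifiable)
  at LRL: (b*((a+a)+7)) (not simplifiable)
  at LRLR: ((a+a)+7) (not simplifiable)
  at LRLRL: (a+a) (not simplifiable)
Found simplifiable subexpr at path root: ((((((3*2)+(x+5))+((2+2)+(0*0)))*(((x*a)*(b+b))+((a*0)+(x*x))))+((b*((a+a)+7))*x))*1)
One SIMPLIFY step would give: (((((3*2)+(x+5))+((2+2)+(0*0)))*(((x*a)*(b+b))+((a*0)+(x*x))))+((b*((a+a)+7))*x))
-> NOT in normal form.

Answer: no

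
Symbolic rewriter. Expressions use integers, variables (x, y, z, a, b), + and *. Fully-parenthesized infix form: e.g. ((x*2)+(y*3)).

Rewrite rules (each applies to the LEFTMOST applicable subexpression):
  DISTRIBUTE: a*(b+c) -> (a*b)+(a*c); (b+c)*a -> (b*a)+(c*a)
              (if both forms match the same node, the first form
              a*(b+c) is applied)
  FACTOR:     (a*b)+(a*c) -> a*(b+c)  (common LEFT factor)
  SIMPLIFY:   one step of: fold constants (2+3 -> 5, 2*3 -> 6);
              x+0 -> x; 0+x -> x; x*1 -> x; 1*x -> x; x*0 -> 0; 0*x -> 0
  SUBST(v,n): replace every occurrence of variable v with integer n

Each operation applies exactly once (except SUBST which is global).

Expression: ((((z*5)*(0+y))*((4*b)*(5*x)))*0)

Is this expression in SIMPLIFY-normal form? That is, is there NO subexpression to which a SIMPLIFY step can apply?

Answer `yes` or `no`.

Expression: ((((z*5)*(0+y))*((4*b)*(5*x)))*0)
Scanning for simplifiable subexpressions (pre-order)...
  at root: ((((z*5)*(0+y))*((4*b)*(5*x)))*0) (SIMPLIFIABLE)
  at L: (((z*5)*(0+y))*((4*b)*(5*x))) (not simplifiable)
  at LL: ((z*5)*(0+y)) (not simplifiable)
  at LLL: (z*5) (not simplifiable)
  at LLR: (0+y) (SIMPLIFIABLE)
  at LR: ((4*b)*(5*x)) (not simplifiable)
  at LRL: (4*b) (not simplifiable)
  at LRR: (5*x) (not simplifiable)
Found simplifiable subexpr at path root: ((((z*5)*(0+y))*((4*b)*(5*x)))*0)
One SIMPLIFY step would give: 0
-> NOT in normal form.

Answer: no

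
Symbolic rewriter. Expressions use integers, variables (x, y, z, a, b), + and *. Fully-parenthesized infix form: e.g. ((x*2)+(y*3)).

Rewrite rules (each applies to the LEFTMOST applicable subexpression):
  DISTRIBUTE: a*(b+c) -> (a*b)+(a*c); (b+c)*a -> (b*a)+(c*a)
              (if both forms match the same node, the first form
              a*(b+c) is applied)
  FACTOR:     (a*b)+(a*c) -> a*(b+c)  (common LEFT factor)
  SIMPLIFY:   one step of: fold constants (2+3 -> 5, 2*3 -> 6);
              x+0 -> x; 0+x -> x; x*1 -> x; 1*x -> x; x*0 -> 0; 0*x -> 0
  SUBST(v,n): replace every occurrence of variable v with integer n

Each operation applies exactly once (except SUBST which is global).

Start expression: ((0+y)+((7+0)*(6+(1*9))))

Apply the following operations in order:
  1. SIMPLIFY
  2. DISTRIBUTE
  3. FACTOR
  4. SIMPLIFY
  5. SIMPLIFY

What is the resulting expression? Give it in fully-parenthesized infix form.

Answer: (y+(7*(6+9)))

Derivation:
Start: ((0+y)+((7+0)*(6+(1*9))))
Apply SIMPLIFY at L (target: (0+y)): ((0+y)+((7+0)*(6+(1*9)))) -> (y+((7+0)*(6+(1*9))))
Apply DISTRIBUTE at R (target: ((7+0)*(6+(1*9)))): (y+((7+0)*(6+(1*9)))) -> (y+(((7+0)*6)+((7+0)*(1*9))))
Apply FACTOR at R (target: (((7+0)*6)+((7+0)*(1*9)))): (y+(((7+0)*6)+((7+0)*(1*9)))) -> (y+((7+0)*(6+(1*9))))
Apply SIMPLIFY at RL (target: (7+0)): (y+((7+0)*(6+(1*9)))) -> (y+(7*(6+(1*9))))
Apply SIMPLIFY at RRR (target: (1*9)): (y+(7*(6+(1*9)))) -> (y+(7*(6+9)))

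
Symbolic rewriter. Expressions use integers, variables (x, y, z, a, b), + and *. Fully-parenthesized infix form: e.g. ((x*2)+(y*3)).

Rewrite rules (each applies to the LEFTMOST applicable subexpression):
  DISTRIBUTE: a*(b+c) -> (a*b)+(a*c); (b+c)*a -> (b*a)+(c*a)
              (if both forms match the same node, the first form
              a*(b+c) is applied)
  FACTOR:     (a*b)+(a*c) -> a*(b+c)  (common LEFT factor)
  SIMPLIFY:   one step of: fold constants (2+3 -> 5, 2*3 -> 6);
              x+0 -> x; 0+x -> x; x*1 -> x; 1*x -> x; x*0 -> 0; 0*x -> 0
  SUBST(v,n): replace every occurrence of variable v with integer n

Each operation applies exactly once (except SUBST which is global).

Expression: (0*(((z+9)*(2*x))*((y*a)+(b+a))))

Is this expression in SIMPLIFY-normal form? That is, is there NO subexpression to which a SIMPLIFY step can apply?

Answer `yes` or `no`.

Expression: (0*(((z+9)*(2*x))*((y*a)+(b+a))))
Scanning for simplifiable subexpressions (pre-order)...
  at root: (0*(((z+9)*(2*x))*((y*a)+(b+a)))) (SIMPLIFIABLE)
  at R: (((z+9)*(2*x))*((y*a)+(b+a))) (not simplifiable)
  at RL: ((z+9)*(2*x)) (not simplifiable)
  at RLL: (z+9) (not simplifiable)
  at RLR: (2*x) (not simplifiable)
  at RR: ((y*a)+(b+a)) (not simplifiable)
  at RRL: (y*a) (not simplifiable)
  at RRR: (b+a) (not simplifiable)
Found simplifiable subexpr at path root: (0*(((z+9)*(2*x))*((y*a)+(b+a))))
One SIMPLIFY step would give: 0
-> NOT in normal form.

Answer: no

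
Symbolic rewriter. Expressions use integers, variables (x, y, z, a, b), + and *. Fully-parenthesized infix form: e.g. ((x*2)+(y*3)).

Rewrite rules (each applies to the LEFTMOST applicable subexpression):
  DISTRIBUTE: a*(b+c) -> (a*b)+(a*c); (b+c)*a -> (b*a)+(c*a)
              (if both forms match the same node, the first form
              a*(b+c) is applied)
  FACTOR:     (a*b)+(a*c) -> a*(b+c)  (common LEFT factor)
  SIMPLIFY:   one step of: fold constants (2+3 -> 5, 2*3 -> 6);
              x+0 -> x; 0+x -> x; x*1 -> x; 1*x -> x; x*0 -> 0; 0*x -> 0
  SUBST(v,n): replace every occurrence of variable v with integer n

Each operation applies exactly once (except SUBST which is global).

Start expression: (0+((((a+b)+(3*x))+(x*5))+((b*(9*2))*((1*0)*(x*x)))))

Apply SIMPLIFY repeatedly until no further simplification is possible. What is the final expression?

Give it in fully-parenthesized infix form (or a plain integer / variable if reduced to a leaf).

Start: (0+((((a+b)+(3*x))+(x*5))+((b*(9*2))*((1*0)*(x*x)))))
Step 1: at root: (0+((((a+b)+(3*x))+(x*5))+((b*(9*2))*((1*0)*(x*x))))) -> ((((a+b)+(3*x))+(x*5))+((b*(9*2))*((1*0)*(x*x)))); overall: (0+((((a+b)+(3*x))+(x*5))+((b*(9*2))*((1*0)*(x*x))))) -> ((((a+b)+(3*x))+(x*5))+((b*(9*2))*((1*0)*(x*x))))
Step 2: at RLR: (9*2) -> 18; overall: ((((a+b)+(3*x))+(x*5))+((b*(9*2))*((1*0)*(x*x)))) -> ((((a+b)+(3*x))+(x*5))+((b*18)*((1*0)*(x*x))))
Step 3: at RRL: (1*0) -> 0; overall: ((((a+b)+(3*x))+(x*5))+((b*18)*((1*0)*(x*x)))) -> ((((a+b)+(3*x))+(x*5))+((b*18)*(0*(x*x))))
Step 4: at RR: (0*(x*x)) -> 0; overall: ((((a+b)+(3*x))+(x*5))+((b*18)*(0*(x*x)))) -> ((((a+b)+(3*x))+(x*5))+((b*18)*0))
Step 5: at R: ((b*18)*0) -> 0; overall: ((((a+b)+(3*x))+(x*5))+((b*18)*0)) -> ((((a+b)+(3*x))+(x*5))+0)
Step 6: at root: ((((a+b)+(3*x))+(x*5))+0) -> (((a+b)+(3*x))+(x*5)); overall: ((((a+b)+(3*x))+(x*5))+0) -> (((a+b)+(3*x))+(x*5))
Fixed point: (((a+b)+(3*x))+(x*5))

Answer: (((a+b)+(3*x))+(x*5))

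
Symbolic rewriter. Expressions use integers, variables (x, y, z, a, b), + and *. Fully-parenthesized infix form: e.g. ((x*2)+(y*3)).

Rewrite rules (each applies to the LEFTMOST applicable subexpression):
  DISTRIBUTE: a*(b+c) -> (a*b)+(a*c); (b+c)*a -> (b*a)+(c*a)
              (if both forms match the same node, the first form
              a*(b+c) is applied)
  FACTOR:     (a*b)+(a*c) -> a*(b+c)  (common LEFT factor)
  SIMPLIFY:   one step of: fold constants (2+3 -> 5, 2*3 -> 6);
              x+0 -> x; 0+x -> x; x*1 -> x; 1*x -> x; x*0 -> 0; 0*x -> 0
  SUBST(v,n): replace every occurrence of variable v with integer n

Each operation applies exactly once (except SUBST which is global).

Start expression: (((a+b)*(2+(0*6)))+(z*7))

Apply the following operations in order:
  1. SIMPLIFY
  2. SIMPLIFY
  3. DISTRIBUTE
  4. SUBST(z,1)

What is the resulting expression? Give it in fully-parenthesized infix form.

Start: (((a+b)*(2+(0*6)))+(z*7))
Apply SIMPLIFY at LRR (target: (0*6)): (((a+b)*(2+(0*6)))+(z*7)) -> (((a+b)*(2+0))+(z*7))
Apply SIMPLIFY at LR (target: (2+0)): (((a+b)*(2+0))+(z*7)) -> (((a+b)*2)+(z*7))
Apply DISTRIBUTE at L (target: ((a+b)*2)): (((a+b)*2)+(z*7)) -> (((a*2)+(b*2))+(z*7))
Apply SUBST(z,1): (((a*2)+(b*2))+(z*7)) -> (((a*2)+(b*2))+(1*7))

Answer: (((a*2)+(b*2))+(1*7))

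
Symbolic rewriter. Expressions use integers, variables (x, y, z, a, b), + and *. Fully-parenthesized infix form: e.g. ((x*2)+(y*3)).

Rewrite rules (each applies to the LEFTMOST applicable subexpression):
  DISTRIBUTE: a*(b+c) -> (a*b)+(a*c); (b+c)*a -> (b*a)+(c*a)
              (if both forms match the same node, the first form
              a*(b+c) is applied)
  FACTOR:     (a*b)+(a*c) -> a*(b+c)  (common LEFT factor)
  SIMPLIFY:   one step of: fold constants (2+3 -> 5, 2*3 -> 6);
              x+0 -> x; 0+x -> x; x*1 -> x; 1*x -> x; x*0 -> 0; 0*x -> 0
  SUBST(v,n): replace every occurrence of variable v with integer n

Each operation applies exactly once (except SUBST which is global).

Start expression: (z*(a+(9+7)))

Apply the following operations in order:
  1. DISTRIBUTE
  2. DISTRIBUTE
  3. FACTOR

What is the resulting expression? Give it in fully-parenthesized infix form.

Start: (z*(a+(9+7)))
Apply DISTRIBUTE at root (target: (z*(a+(9+7)))): (z*(a+(9+7))) -> ((z*a)+(z*(9+7)))
Apply DISTRIBUTE at R (target: (z*(9+7))): ((z*a)+(z*(9+7))) -> ((z*a)+((z*9)+(z*7)))
Apply FACTOR at R (target: ((z*9)+(z*7))): ((z*a)+((z*9)+(z*7))) -> ((z*a)+(z*(9+7)))

Answer: ((z*a)+(z*(9+7)))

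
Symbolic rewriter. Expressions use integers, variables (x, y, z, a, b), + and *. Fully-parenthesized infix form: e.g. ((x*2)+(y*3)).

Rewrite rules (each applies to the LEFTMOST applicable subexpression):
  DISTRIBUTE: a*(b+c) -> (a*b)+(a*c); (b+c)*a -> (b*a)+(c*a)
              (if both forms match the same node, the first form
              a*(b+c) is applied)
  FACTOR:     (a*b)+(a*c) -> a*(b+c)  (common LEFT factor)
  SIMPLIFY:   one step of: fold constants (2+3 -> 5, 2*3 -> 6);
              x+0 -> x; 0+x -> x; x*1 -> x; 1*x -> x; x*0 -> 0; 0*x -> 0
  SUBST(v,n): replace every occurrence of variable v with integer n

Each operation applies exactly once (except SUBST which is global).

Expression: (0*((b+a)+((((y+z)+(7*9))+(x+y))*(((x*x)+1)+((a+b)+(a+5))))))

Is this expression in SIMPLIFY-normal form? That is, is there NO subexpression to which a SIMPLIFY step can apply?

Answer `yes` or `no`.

Answer: no

Derivation:
Expression: (0*((b+a)+((((y+z)+(7*9))+(x+y))*(((x*x)+1)+((a+b)+(a+5))))))
Scanning for simplifiable subexpressions (pre-order)...
  at root: (0*((b+a)+((((y+z)+(7*9))+(x+y))*(((x*x)+1)+((a+b)+(a+5)))))) (SIMPLIFIABLE)
  at R: ((b+a)+((((y+z)+(7*9))+(x+y))*(((x*x)+1)+((a+b)+(a+5))))) (not simplifiable)
  at RL: (b+a) (not simplifiable)
  at RR: ((((y+z)+(7*9))+(x+y))*(((x*x)+1)+((a+b)+(a+5)))) (not simplifiable)
  at RRL: (((y+z)+(7*9))+(x+y)) (not simplifiable)
  at RRLL: ((y+z)+(7*9)) (not simplifiable)
  at RRLLL: (y+z) (not simplifiable)
  at RRLLR: (7*9) (SIMPLIFIABLE)
  at RRLR: (x+y) (not simplifiable)
  at RRR: (((x*x)+1)+((a+b)+(a+5))) (not simplifiable)
  at RRRL: ((x*x)+1) (not simplifiable)
  at RRRLL: (x*x) (not simplifiable)
  at RRRR: ((a+b)+(a+5)) (not simplifiable)
  at RRRRL: (a+b) (not simplifiable)
  at RRRRR: (a+5) (not simplifiable)
Found simplifiable subexpr at path root: (0*((b+a)+((((y+z)+(7*9))+(x+y))*(((x*x)+1)+((a+b)+(a+5))))))
One SIMPLIFY step would give: 0
-> NOT in normal form.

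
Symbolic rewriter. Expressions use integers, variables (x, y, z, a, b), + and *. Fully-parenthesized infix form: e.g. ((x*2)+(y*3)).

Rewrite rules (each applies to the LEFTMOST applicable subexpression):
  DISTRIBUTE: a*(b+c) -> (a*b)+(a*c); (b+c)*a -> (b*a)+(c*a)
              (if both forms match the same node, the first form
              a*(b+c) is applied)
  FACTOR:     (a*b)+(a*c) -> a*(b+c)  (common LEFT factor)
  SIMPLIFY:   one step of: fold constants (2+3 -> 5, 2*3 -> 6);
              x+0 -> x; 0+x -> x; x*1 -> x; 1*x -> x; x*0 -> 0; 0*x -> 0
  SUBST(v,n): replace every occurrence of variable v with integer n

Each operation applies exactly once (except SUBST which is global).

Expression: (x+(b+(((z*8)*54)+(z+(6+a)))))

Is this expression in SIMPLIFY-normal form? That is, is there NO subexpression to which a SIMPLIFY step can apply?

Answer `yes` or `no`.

Answer: yes

Derivation:
Expression: (x+(b+(((z*8)*54)+(z+(6+a)))))
Scanning for simplifiable subexpressions (pre-order)...
  at root: (x+(b+(((z*8)*54)+(z+(6+a))))) (not simplifiable)
  at R: (b+(((z*8)*54)+(z+(6+a)))) (not simplifiable)
  at RR: (((z*8)*54)+(z+(6+a))) (not simplifiable)
  at RRL: ((z*8)*54) (not simplifiable)
  at RRLL: (z*8) (not simplifiable)
  at RRR: (z+(6+a)) (not simplifiable)
  at RRRR: (6+a) (not simplifiable)
Result: no simplifiable subexpression found -> normal form.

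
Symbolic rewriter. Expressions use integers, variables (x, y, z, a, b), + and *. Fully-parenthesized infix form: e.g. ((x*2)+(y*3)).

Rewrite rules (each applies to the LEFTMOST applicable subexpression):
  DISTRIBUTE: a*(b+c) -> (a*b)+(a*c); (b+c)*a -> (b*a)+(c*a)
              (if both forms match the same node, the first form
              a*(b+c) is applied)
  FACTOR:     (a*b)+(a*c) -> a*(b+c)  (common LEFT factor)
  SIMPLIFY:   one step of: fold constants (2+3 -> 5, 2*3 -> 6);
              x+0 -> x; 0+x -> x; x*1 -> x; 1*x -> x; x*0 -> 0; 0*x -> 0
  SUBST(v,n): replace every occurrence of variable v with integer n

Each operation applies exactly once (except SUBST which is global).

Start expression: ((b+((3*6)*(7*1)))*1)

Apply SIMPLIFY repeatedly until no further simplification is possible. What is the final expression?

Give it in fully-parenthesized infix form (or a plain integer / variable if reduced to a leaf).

Start: ((b+((3*6)*(7*1)))*1)
Step 1: at root: ((b+((3*6)*(7*1)))*1) -> (b+((3*6)*(7*1))); overall: ((b+((3*6)*(7*1)))*1) -> (b+((3*6)*(7*1)))
Step 2: at RL: (3*6) -> 18; overall: (b+((3*6)*(7*1))) -> (b+(18*(7*1)))
Step 3: at RR: (7*1) -> 7; overall: (b+(18*(7*1))) -> (b+(18*7))
Step 4: at R: (18*7) -> 126; overall: (b+(18*7)) -> (b+126)
Fixed point: (b+126)

Answer: (b+126)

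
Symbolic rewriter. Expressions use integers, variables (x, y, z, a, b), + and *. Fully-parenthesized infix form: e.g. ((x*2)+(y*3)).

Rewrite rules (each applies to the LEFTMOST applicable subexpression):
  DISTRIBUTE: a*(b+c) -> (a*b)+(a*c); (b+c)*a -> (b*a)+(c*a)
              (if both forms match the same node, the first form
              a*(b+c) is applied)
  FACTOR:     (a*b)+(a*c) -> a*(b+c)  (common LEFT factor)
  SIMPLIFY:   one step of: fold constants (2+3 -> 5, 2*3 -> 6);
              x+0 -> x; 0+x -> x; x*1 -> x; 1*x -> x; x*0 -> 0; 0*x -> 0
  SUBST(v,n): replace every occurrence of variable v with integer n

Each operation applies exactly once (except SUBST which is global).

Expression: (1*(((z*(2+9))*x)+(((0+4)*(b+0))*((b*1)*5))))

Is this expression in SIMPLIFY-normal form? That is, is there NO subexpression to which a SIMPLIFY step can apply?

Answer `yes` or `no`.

Answer: no

Derivation:
Expression: (1*(((z*(2+9))*x)+(((0+4)*(b+0))*((b*1)*5))))
Scanning for simplifiable subexpressions (pre-order)...
  at root: (1*(((z*(2+9))*x)+(((0+4)*(b+0))*((b*1)*5)))) (SIMPLIFIABLE)
  at R: (((z*(2+9))*x)+(((0+4)*(b+0))*((b*1)*5))) (not simplifiable)
  at RL: ((z*(2+9))*x) (not simplifiable)
  at RLL: (z*(2+9)) (not simplifiable)
  at RLLR: (2+9) (SIMPLIFIABLE)
  at RR: (((0+4)*(b+0))*((b*1)*5)) (not simplifiable)
  at RRL: ((0+4)*(b+0)) (not simplifiable)
  at RRLL: (0+4) (SIMPLIFIABLE)
  at RRLR: (b+0) (SIMPLIFIABLE)
  at RRR: ((b*1)*5) (not simplifiable)
  at RRRL: (b*1) (SIMPLIFIABLE)
Found simplifiable subexpr at path root: (1*(((z*(2+9))*x)+(((0+4)*(b+0))*((b*1)*5))))
One SIMPLIFY step would give: (((z*(2+9))*x)+(((0+4)*(b+0))*((b*1)*5)))
-> NOT in normal form.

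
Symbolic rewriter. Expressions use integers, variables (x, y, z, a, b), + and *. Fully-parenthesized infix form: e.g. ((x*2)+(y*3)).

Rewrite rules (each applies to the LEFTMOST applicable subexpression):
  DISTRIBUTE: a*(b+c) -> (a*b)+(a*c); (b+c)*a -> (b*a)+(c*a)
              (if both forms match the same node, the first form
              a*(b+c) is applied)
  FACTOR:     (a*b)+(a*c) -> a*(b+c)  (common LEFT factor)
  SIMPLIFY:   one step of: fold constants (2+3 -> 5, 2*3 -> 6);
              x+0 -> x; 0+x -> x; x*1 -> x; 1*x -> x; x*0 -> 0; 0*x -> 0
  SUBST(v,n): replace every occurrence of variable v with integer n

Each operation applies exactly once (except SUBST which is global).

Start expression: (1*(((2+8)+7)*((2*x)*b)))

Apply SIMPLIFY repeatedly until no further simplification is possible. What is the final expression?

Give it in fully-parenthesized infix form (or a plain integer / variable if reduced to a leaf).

Answer: (17*((2*x)*b))

Derivation:
Start: (1*(((2+8)+7)*((2*x)*b)))
Step 1: at root: (1*(((2+8)+7)*((2*x)*b))) -> (((2+8)+7)*((2*x)*b)); overall: (1*(((2+8)+7)*((2*x)*b))) -> (((2+8)+7)*((2*x)*b))
Step 2: at LL: (2+8) -> 10; overall: (((2+8)+7)*((2*x)*b)) -> ((10+7)*((2*x)*b))
Step 3: at L: (10+7) -> 17; overall: ((10+7)*((2*x)*b)) -> (17*((2*x)*b))
Fixed point: (17*((2*x)*b))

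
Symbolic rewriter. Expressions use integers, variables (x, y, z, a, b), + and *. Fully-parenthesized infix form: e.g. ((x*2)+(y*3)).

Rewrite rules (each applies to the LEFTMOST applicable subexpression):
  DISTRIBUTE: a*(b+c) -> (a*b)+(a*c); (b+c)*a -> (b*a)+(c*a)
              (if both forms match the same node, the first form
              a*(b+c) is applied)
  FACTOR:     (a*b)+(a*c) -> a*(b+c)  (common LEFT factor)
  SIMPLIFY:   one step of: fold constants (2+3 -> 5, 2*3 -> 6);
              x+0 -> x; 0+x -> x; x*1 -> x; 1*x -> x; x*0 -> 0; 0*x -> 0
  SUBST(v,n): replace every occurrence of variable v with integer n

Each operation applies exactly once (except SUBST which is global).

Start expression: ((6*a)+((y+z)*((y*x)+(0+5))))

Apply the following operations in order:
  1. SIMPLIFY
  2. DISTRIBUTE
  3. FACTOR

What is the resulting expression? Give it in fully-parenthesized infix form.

Answer: ((6*a)+((y+z)*((y*x)+5)))

Derivation:
Start: ((6*a)+((y+z)*((y*x)+(0+5))))
Apply SIMPLIFY at RRR (target: (0+5)): ((6*a)+((y+z)*((y*x)+(0+5)))) -> ((6*a)+((y+z)*((y*x)+5)))
Apply DISTRIBUTE at R (target: ((y+z)*((y*x)+5))): ((6*a)+((y+z)*((y*x)+5))) -> ((6*a)+(((y+z)*(y*x))+((y+z)*5)))
Apply FACTOR at R (target: (((y+z)*(y*x))+((y+z)*5))): ((6*a)+(((y+z)*(y*x))+((y+z)*5))) -> ((6*a)+((y+z)*((y*x)+5)))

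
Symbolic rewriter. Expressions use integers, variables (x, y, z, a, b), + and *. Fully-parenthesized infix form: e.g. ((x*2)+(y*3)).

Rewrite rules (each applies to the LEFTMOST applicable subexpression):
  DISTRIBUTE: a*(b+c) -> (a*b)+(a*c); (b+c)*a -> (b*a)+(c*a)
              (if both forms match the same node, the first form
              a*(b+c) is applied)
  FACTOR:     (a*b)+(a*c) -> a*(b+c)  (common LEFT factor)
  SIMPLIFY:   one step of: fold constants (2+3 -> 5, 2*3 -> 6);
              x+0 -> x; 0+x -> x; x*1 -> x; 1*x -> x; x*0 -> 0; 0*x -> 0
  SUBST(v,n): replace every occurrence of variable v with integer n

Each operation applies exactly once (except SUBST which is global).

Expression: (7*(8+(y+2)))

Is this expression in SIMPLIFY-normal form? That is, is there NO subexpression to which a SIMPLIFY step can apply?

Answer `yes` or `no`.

Answer: yes

Derivation:
Expression: (7*(8+(y+2)))
Scanning for simplifiable subexpressions (pre-order)...
  at root: (7*(8+(y+2))) (not simplifiable)
  at R: (8+(y+2)) (not simplifiable)
  at RR: (y+2) (not simplifiable)
Result: no simplifiable subexpression found -> normal form.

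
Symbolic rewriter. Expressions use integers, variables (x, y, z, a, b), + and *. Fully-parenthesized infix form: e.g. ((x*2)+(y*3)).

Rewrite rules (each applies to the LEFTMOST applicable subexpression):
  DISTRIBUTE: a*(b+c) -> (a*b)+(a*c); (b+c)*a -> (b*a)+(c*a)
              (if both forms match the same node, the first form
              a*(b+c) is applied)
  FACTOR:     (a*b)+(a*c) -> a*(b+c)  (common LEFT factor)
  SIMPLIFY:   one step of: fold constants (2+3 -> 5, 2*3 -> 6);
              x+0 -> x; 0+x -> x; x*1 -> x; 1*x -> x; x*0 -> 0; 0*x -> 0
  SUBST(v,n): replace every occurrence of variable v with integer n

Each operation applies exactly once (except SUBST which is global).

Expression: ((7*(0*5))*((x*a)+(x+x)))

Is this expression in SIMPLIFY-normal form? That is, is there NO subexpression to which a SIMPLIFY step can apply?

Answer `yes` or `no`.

Expression: ((7*(0*5))*((x*a)+(x+x)))
Scanning for simplifiable subexpressions (pre-order)...
  at root: ((7*(0*5))*((x*a)+(x+x))) (not simplifiable)
  at L: (7*(0*5)) (not simplifiable)
  at LR: (0*5) (SIMPLIFIABLE)
  at R: ((x*a)+(x+x)) (not simplifiable)
  at RL: (x*a) (not simplifiable)
  at RR: (x+x) (not simplifiable)
Found simplifiable subexpr at path LR: (0*5)
One SIMPLIFY step would give: ((7*0)*((x*a)+(x+x)))
-> NOT in normal form.

Answer: no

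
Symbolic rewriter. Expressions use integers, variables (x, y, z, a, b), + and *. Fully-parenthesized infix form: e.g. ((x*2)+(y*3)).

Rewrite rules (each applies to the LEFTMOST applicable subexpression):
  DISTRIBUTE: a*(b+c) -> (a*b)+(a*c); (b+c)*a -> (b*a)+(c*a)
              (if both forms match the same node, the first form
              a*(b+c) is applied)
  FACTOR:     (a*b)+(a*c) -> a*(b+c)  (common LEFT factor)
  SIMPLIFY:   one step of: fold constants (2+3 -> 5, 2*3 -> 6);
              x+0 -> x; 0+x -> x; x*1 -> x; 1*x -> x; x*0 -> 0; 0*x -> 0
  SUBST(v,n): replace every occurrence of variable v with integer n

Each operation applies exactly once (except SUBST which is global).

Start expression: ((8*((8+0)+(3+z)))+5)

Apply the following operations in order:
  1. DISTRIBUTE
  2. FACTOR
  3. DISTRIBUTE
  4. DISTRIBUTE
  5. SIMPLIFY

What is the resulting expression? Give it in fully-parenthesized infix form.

Start: ((8*((8+0)+(3+z)))+5)
Apply DISTRIBUTE at L (target: (8*((8+0)+(3+z)))): ((8*((8+0)+(3+z)))+5) -> (((8*(8+0))+(8*(3+z)))+5)
Apply FACTOR at L (target: ((8*(8+0))+(8*(3+z)))): (((8*(8+0))+(8*(3+z)))+5) -> ((8*((8+0)+(3+z)))+5)
Apply DISTRIBUTE at L (target: (8*((8+0)+(3+z)))): ((8*((8+0)+(3+z)))+5) -> (((8*(8+0))+(8*(3+z)))+5)
Apply DISTRIBUTE at LL (target: (8*(8+0))): (((8*(8+0))+(8*(3+z)))+5) -> ((((8*8)+(8*0))+(8*(3+z)))+5)
Apply SIMPLIFY at LLL (target: (8*8)): ((((8*8)+(8*0))+(8*(3+z)))+5) -> (((64+(8*0))+(8*(3+z)))+5)

Answer: (((64+(8*0))+(8*(3+z)))+5)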